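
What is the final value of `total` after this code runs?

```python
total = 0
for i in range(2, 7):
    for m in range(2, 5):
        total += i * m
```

i=2,m=2: total = 0+4 = 4
i=2,m=3: total = 4+6 = 10
i=2,m=4: total = 10+8 = 18
i=3,m=2: total = 18+6 = 24
i=3,m=3: total = 24+9 = 33
i=3,m=4: total = 33+12 = 45
i=4,m=2: total = 45+8 = 53
i=4,m=3: total = 53+12 = 65
i=4,m=4: total = 65+16 = 81
i=5,m=2: total = 81+10 = 91
i=5,m=3: total = 91+15 = 106
i=5,m=4: total = 106+20 = 126
i=6,m=2: total = 126+12 = 138
i=6,m=3: total = 138+18 = 156
i=6,m=4: total = 156+24 = 180

180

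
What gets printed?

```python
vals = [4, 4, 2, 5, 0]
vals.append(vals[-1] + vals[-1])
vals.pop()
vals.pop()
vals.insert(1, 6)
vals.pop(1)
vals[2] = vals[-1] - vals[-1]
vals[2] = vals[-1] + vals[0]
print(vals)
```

[4, 4, 9, 5]

append vals[-1]+vals[-1] = 0+0 = 0 → [4, 4, 2, 5, 0, 0]
pop() removes 0 → [4, 4, 2, 5, 0]
pop() removes 0 → [4, 4, 2, 5]
insert 6 at 1 → [4, 6, 4, 2, 5]
pop(1) removes 6 → [4, 4, 2, 5]
vals[2] = vals[-1]-vals[-1] = 5-5 = 0 → [4, 4, 0, 5]
vals[2] = vals[-1]+vals[0] = 5+4 = 9 → [4, 4, 9, 5]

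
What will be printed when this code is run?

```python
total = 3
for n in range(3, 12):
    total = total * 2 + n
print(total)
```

3571

n=3: total = 3*2+3 = 9
n=4: total = 9*2+4 = 22
n=5: total = 22*2+5 = 49
n=6: total = 49*2+6 = 104
n=7: total = 104*2+7 = 215
n=8: total = 215*2+8 = 438
n=9: total = 438*2+9 = 885
n=10: total = 885*2+10 = 1780
n=11: total = 1780*2+11 = 3571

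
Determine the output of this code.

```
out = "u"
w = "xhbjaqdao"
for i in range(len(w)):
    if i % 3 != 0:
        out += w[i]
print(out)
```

i=0: skip
i=1: add 'h' → 'uh'
i=2: add 'b' → 'uhb'
i=3: skip
i=4: add 'a' → 'uhba'
i=5: add 'q' → 'uhbaq'
i=6: skip
i=7: add 'a' → 'uhbaqa'
i=8: add 'o' → 'uhbaqao'

uhbaqao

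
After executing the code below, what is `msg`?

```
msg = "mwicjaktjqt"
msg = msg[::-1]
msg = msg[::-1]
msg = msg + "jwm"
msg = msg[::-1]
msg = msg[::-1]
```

reverse → 'tqjtkajciwm'
reverse → 'mwicjaktjqt'
+ 'jwm' → 'mwicjaktjqtjwm'
reverse → 'mwjtqjtkajciwm'
reverse → 'mwicjaktjqtjwm'

'mwicjaktjqtjwm'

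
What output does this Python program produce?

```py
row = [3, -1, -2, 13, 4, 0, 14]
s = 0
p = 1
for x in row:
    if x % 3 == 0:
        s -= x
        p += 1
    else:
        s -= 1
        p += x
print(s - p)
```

x=3: %3==0, s = 0-3 = -3; p=2
x=-1: not %3==0, s = (-3)-1 = -4; p=1
x=-2: not %3==0, s = (-4)-1 = -5; p=-1
x=13: not %3==0, s = (-5)-1 = -6; p=12
x=4: not %3==0, s = (-6)-1 = -7; p=16
x=0: %3==0, s = (-7)-0 = -7; p=17
x=14: not %3==0, s = (-7)-1 = -8; p=31
s-p = (-8)-31 = -39

-39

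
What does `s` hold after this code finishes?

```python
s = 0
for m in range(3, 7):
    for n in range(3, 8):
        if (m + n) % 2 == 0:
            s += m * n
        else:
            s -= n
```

170

m=3,n=3: even sum, s = 0+9 = 9
m=3,n=4: odd sum, s = 9-4 = 5
m=3,n=5: even sum, s = 5+15 = 20
m=3,n=6: odd sum, s = 20-6 = 14
m=3,n=7: even sum, s = 14+21 = 35
m=4,n=3: odd sum, s = 35-3 = 32
m=4,n=4: even sum, s = 32+16 = 48
m=4,n=5: odd sum, s = 48-5 = 43
m=4,n=6: even sum, s = 43+24 = 67
m=4,n=7: odd sum, s = 67-7 = 60
m=5,n=3: even sum, s = 60+15 = 75
m=5,n=4: odd sum, s = 75-4 = 71
m=5,n=5: even sum, s = 71+25 = 96
m=5,n=6: odd sum, s = 96-6 = 90
m=5,n=7: even sum, s = 90+35 = 125
m=6,n=3: odd sum, s = 125-3 = 122
m=6,n=4: even sum, s = 122+24 = 146
m=6,n=5: odd sum, s = 146-5 = 141
m=6,n=6: even sum, s = 141+36 = 177
m=6,n=7: odd sum, s = 177-7 = 170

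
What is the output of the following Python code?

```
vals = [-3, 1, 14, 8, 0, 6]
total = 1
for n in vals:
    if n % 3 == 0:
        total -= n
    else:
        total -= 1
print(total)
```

-5

n=-3: %3==0, total = 1-(-3) = 4
n=1: not %3==0, total = 4-1 = 3
n=14: not %3==0, total = 3-1 = 2
n=8: not %3==0, total = 2-1 = 1
n=0: %3==0, total = 1-0 = 1
n=6: %3==0, total = 1-6 = -5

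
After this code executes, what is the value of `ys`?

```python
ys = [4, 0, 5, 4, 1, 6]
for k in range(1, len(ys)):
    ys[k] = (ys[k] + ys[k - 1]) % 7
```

k=1: ys[1] = (0+4)%7 = 4 → [4, 4, 5, 4, 1, 6]
k=2: ys[2] = (5+4)%7 = 2 → [4, 4, 2, 4, 1, 6]
k=3: ys[3] = (4+2)%7 = 6 → [4, 4, 2, 6, 1, 6]
k=4: ys[4] = (1+6)%7 = 0 → [4, 4, 2, 6, 0, 6]
k=5: ys[5] = (6+0)%7 = 6 → [4, 4, 2, 6, 0, 6]

[4, 4, 2, 6, 0, 6]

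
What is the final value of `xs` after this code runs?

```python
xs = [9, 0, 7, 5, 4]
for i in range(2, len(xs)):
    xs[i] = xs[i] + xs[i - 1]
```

i=2: xs[2] = 7+0 = 7 → [9, 0, 7, 5, 4]
i=3: xs[3] = 5+7 = 12 → [9, 0, 7, 12, 4]
i=4: xs[4] = 4+12 = 16 → [9, 0, 7, 12, 16]

[9, 0, 7, 12, 16]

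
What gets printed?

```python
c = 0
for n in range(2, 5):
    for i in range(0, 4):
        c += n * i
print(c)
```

54

n=2,i=0: c = 0+0 = 0
n=2,i=1: c = 0+2 = 2
n=2,i=2: c = 2+4 = 6
n=2,i=3: c = 6+6 = 12
n=3,i=0: c = 12+0 = 12
n=3,i=1: c = 12+3 = 15
n=3,i=2: c = 15+6 = 21
n=3,i=3: c = 21+9 = 30
n=4,i=0: c = 30+0 = 30
n=4,i=1: c = 30+4 = 34
n=4,i=2: c = 34+8 = 42
n=4,i=3: c = 42+12 = 54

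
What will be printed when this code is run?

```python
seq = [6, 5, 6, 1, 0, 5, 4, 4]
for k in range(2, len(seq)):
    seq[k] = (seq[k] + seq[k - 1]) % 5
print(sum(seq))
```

19

k=2: seq[2] = (6+5)%5 = 1 → [6, 5, 1, 1, 0, 5, 4, 4]
k=3: seq[3] = (1+1)%5 = 2 → [6, 5, 1, 2, 0, 5, 4, 4]
k=4: seq[4] = (0+2)%5 = 2 → [6, 5, 1, 2, 2, 5, 4, 4]
k=5: seq[5] = (5+2)%5 = 2 → [6, 5, 1, 2, 2, 2, 4, 4]
k=6: seq[6] = (4+2)%5 = 1 → [6, 5, 1, 2, 2, 2, 1, 4]
k=7: seq[7] = (4+1)%5 = 0 → [6, 5, 1, 2, 2, 2, 1, 0]
sum = 19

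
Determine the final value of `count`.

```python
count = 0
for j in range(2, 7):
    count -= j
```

-20

j=2: count = 0-2 = -2
j=3: count = (-2)-3 = -5
j=4: count = (-5)-4 = -9
j=5: count = (-9)-5 = -14
j=6: count = (-14)-6 = -20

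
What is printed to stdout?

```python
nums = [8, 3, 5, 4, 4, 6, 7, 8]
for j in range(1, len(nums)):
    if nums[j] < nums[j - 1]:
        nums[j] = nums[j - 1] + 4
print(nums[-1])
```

36

j=1: 3<8, nums[1] = 8+4 = 12 → [8, 12, 5, 4, 4, 6, 7, 8]
j=2: 5<12, nums[2] = 12+4 = 16 → [8, 12, 16, 4, 4, 6, 7, 8]
j=3: 4<16, nums[3] = 16+4 = 20 → [8, 12, 16, 20, 4, 6, 7, 8]
j=4: 4<20, nums[4] = 20+4 = 24 → [8, 12, 16, 20, 24, 6, 7, 8]
j=5: 6<24, nums[5] = 24+4 = 28 → [8, 12, 16, 20, 24, 28, 7, 8]
j=6: 7<28, nums[6] = 28+4 = 32 → [8, 12, 16, 20, 24, 28, 32, 8]
j=7: 8<32, nums[7] = 32+4 = 36 → [8, 12, 16, 20, 24, 28, 32, 36]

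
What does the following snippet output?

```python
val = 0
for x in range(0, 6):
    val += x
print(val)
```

15

x=0: val = 0+0 = 0
x=1: val = 0+1 = 1
x=2: val = 1+2 = 3
x=3: val = 3+3 = 6
x=4: val = 6+4 = 10
x=5: val = 10+5 = 15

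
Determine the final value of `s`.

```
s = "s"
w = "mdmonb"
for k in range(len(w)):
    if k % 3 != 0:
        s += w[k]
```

k=0: skip
k=1: add 'd' → 'sd'
k=2: add 'm' → 'sdm'
k=3: skip
k=4: add 'n' → 'sdmn'
k=5: add 'b' → 'sdmnb'

'sdmnb'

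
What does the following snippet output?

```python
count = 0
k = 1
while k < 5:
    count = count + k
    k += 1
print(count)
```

k=1: count = 0+1 = 1
k=2: count = 1+2 = 3
k=3: count = 3+3 = 6
k=4: count = 6+4 = 10

10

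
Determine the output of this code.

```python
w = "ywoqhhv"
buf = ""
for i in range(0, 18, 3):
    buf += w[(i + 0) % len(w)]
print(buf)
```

yqvohw

i=0: add w[0]='y' → 'y'
i=3: add w[3]='q' → 'yq'
i=6: add w[6]='v' → 'yqv'
i=9: add w[2]='o' → 'yqvo'
i=12: add w[5]='h' → 'yqvoh'
i=15: add w[1]='w' → 'yqvohw'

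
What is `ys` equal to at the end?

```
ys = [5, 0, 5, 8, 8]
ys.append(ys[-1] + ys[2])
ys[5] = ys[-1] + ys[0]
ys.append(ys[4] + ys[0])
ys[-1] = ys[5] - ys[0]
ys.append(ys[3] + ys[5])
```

[5, 0, 5, 8, 8, 18, 13, 26]

append ys[-1]+ys[2] = 8+5 = 13 → [5, 0, 5, 8, 8, 13]
ys[5] = ys[-1]+ys[0] = 13+5 = 18 → [5, 0, 5, 8, 8, 18]
append ys[4]+ys[0] = 8+5 = 13 → [5, 0, 5, 8, 8, 18, 13]
ys[-1] = ys[5]-ys[0] = 18-5 = 13 → [5, 0, 5, 8, 8, 18, 13]
append ys[3]+ys[5] = 8+18 = 26 → [5, 0, 5, 8, 8, 18, 13, 26]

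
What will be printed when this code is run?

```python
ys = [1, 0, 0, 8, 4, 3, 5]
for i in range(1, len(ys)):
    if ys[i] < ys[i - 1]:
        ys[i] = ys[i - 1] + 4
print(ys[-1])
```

25

i=1: 0<1, ys[1] = 1+4 = 5 → [1, 5, 0, 8, 4, 3, 5]
i=2: 0<5, ys[2] = 5+4 = 9 → [1, 5, 9, 8, 4, 3, 5]
i=3: 8<9, ys[3] = 9+4 = 13 → [1, 5, 9, 13, 4, 3, 5]
i=4: 4<13, ys[4] = 13+4 = 17 → [1, 5, 9, 13, 17, 3, 5]
i=5: 3<17, ys[5] = 17+4 = 21 → [1, 5, 9, 13, 17, 21, 5]
i=6: 5<21, ys[6] = 21+4 = 25 → [1, 5, 9, 13, 17, 21, 25]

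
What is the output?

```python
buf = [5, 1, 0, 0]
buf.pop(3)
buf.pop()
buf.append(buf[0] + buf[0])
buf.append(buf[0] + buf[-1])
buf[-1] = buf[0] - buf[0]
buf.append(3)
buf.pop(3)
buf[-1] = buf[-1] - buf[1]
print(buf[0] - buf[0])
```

0

pop(3) removes 0 → [5, 1, 0]
pop() removes 0 → [5, 1]
append buf[0]+buf[0] = 5+5 = 10 → [5, 1, 10]
append buf[0]+buf[-1] = 5+10 = 15 → [5, 1, 10, 15]
buf[-1] = buf[0]-buf[0] = 5-5 = 0 → [5, 1, 10, 0]
append 3 → [5, 1, 10, 0, 3]
pop(3) removes 0 → [5, 1, 10, 3]
buf[-1] = buf[-1]-buf[1] = 3-1 = 2 → [5, 1, 10, 2]
buf[0]-buf[0] = 5-5 = 0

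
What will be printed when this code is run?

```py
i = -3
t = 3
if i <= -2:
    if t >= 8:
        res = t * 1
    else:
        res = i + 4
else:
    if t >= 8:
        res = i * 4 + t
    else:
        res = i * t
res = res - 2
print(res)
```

i=-3, t=3
i <= -2 is True; t >= 8 is False
→ res = i + 4 = 1
res = 1-2 = -1

-1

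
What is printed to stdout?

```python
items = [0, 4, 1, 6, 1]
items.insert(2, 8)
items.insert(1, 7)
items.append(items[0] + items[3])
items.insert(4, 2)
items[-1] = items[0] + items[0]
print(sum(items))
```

29

insert 8 at 2 → [0, 4, 8, 1, 6, 1]
insert 7 at 1 → [0, 7, 4, 8, 1, 6, 1]
append items[0]+items[3] = 0+8 = 8 → [0, 7, 4, 8, 1, 6, 1, 8]
insert 2 at 4 → [0, 7, 4, 8, 2, 1, 6, 1, 8]
items[-1] = items[0]+items[0] = 0+0 = 0 → [0, 7, 4, 8, 2, 1, 6, 1, 0]
sum = 29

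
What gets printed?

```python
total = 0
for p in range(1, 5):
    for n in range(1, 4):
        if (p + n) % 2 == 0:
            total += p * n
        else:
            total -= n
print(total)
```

16

p=1,n=1: even sum, total = 0+1 = 1
p=1,n=2: odd sum, total = 1-2 = -1
p=1,n=3: even sum, total = (-1)+3 = 2
p=2,n=1: odd sum, total = 2-1 = 1
p=2,n=2: even sum, total = 1+4 = 5
p=2,n=3: odd sum, total = 5-3 = 2
p=3,n=1: even sum, total = 2+3 = 5
p=3,n=2: odd sum, total = 5-2 = 3
p=3,n=3: even sum, total = 3+9 = 12
p=4,n=1: odd sum, total = 12-1 = 11
p=4,n=2: even sum, total = 11+8 = 19
p=4,n=3: odd sum, total = 19-3 = 16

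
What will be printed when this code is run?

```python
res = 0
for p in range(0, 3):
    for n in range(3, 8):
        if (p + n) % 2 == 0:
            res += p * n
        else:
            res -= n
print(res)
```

-5

p=0,n=3: odd sum, res = 0-3 = -3
p=0,n=4: even sum, res = (-3)+0 = -3
p=0,n=5: odd sum, res = (-3)-5 = -8
p=0,n=6: even sum, res = (-8)+0 = -8
p=0,n=7: odd sum, res = (-8)-7 = -15
p=1,n=3: even sum, res = (-15)+3 = -12
p=1,n=4: odd sum, res = (-12)-4 = -16
p=1,n=5: even sum, res = (-16)+5 = -11
p=1,n=6: odd sum, res = (-11)-6 = -17
p=1,n=7: even sum, res = (-17)+7 = -10
p=2,n=3: odd sum, res = (-10)-3 = -13
p=2,n=4: even sum, res = (-13)+8 = -5
p=2,n=5: odd sum, res = (-5)-5 = -10
p=2,n=6: even sum, res = (-10)+12 = 2
p=2,n=7: odd sum, res = 2-7 = -5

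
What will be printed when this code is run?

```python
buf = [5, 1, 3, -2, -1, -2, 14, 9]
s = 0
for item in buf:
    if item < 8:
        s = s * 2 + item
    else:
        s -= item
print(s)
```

165

item=5: <8, s = 0*2+5 = 5
item=1: <8, s = 5*2+1 = 11
item=3: <8, s = 11*2+3 = 25
item=-2: <8, s = 25*2+(-2) = 48
item=-1: <8, s = 48*2+(-1) = 95
item=-2: <8, s = 95*2+(-2) = 188
item=14: not <8, s = 188-14 = 174
item=9: not <8, s = 174-9 = 165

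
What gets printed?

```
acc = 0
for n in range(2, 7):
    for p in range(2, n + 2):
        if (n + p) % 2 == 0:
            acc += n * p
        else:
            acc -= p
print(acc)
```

105

n=2,p=2: even sum, acc = 0+4 = 4
n=2,p=3: odd sum, acc = 4-3 = 1
n=3,p=2: odd sum, acc = 1-2 = -1
n=3,p=3: even sum, acc = (-1)+9 = 8
n=3,p=4: odd sum, acc = 8-4 = 4
n=4,p=2: even sum, acc = 4+8 = 12
n=4,p=3: odd sum, acc = 12-3 = 9
n=4,p=4: even sum, acc = 9+16 = 25
n=4,p=5: odd sum, acc = 25-5 = 20
n=5,p=2: odd sum, acc = 20-2 = 18
n=5,p=3: even sum, acc = 18+15 = 33
n=5,p=4: odd sum, acc = 33-4 = 29
n=5,p=5: even sum, acc = 29+25 = 54
n=5,p=6: odd sum, acc = 54-6 = 48
n=6,p=2: even sum, acc = 48+12 = 60
n=6,p=3: odd sum, acc = 60-3 = 57
n=6,p=4: even sum, acc = 57+24 = 81
n=6,p=5: odd sum, acc = 81-5 = 76
n=6,p=6: even sum, acc = 76+36 = 112
n=6,p=7: odd sum, acc = 112-7 = 105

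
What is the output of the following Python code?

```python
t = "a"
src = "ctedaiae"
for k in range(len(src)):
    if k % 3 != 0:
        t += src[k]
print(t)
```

ateaie

k=0: skip
k=1: add 't' → 'at'
k=2: add 'e' → 'ate'
k=3: skip
k=4: add 'a' → 'atea'
k=5: add 'i' → 'ateai'
k=6: skip
k=7: add 'e' → 'ateaie'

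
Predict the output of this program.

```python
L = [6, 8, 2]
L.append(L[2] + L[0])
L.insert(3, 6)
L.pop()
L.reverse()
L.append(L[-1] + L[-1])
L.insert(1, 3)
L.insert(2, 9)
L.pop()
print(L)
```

[6, 3, 9, 2, 8, 6]

append L[2]+L[0] = 2+6 = 8 → [6, 8, 2, 8]
insert 6 at 3 → [6, 8, 2, 6, 8]
pop() removes 8 → [6, 8, 2, 6]
reverse → [6, 2, 8, 6]
append L[-1]+L[-1] = 6+6 = 12 → [6, 2, 8, 6, 12]
insert 3 at 1 → [6, 3, 2, 8, 6, 12]
insert 9 at 2 → [6, 3, 9, 2, 8, 6, 12]
pop() removes 12 → [6, 3, 9, 2, 8, 6]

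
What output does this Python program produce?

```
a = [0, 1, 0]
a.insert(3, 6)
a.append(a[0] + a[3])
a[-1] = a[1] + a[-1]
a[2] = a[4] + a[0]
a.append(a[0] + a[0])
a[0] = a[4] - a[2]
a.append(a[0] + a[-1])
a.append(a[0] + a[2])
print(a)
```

insert 6 at 3 → [0, 1, 0, 6]
append a[0]+a[3] = 0+6 = 6 → [0, 1, 0, 6, 6]
a[-1] = a[1]+a[-1] = 1+6 = 7 → [0, 1, 0, 6, 7]
a[2] = a[4]+a[0] = 7+0 = 7 → [0, 1, 7, 6, 7]
append a[0]+a[0] = 0+0 = 0 → [0, 1, 7, 6, 7, 0]
a[0] = a[4]-a[2] = 7-7 = 0 → [0, 1, 7, 6, 7, 0]
append a[0]+a[-1] = 0+0 = 0 → [0, 1, 7, 6, 7, 0, 0]
append a[0]+a[2] = 0+7 = 7 → [0, 1, 7, 6, 7, 0, 0, 7]

[0, 1, 7, 6, 7, 0, 0, 7]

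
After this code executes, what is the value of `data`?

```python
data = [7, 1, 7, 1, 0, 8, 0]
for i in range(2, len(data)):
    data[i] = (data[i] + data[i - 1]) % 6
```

i=2: data[2] = (7+1)%6 = 2 → [7, 1, 2, 1, 0, 8, 0]
i=3: data[3] = (1+2)%6 = 3 → [7, 1, 2, 3, 0, 8, 0]
i=4: data[4] = (0+3)%6 = 3 → [7, 1, 2, 3, 3, 8, 0]
i=5: data[5] = (8+3)%6 = 5 → [7, 1, 2, 3, 3, 5, 0]
i=6: data[6] = (0+5)%6 = 5 → [7, 1, 2, 3, 3, 5, 5]

[7, 1, 2, 3, 3, 5, 5]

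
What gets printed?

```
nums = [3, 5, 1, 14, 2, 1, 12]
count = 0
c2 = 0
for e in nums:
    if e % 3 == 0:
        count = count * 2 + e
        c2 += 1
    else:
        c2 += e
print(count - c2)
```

e=3: %3==0, count = 0*2+3 = 3; c2=1
e=5: not %3==0; c2=6
e=1: not %3==0; c2=7
e=14: not %3==0; c2=21
e=2: not %3==0; c2=23
e=1: not %3==0; c2=24
e=12: %3==0, count = 3*2+12 = 18; c2=25
count-c2 = 18-25 = -7

-7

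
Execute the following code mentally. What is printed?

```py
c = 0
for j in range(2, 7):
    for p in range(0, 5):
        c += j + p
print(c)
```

j=2,p=0: c = 0+2 = 2
j=2,p=1: c = 2+3 = 5
j=2,p=2: c = 5+4 = 9
j=2,p=3: c = 9+5 = 14
j=2,p=4: c = 14+6 = 20
j=3,p=0: c = 20+3 = 23
j=3,p=1: c = 23+4 = 27
j=3,p=2: c = 27+5 = 32
j=3,p=3: c = 32+6 = 38
j=3,p=4: c = 38+7 = 45
j=4,p=0: c = 45+4 = 49
j=4,p=1: c = 49+5 = 54
j=4,p=2: c = 54+6 = 60
j=4,p=3: c = 60+7 = 67
j=4,p=4: c = 67+8 = 75
j=5,p=0: c = 75+5 = 80
j=5,p=1: c = 80+6 = 86
j=5,p=2: c = 86+7 = 93
j=5,p=3: c = 93+8 = 101
j=5,p=4: c = 101+9 = 110
j=6,p=0: c = 110+6 = 116
j=6,p=1: c = 116+7 = 123
j=6,p=2: c = 123+8 = 131
j=6,p=3: c = 131+9 = 140
j=6,p=4: c = 140+10 = 150

150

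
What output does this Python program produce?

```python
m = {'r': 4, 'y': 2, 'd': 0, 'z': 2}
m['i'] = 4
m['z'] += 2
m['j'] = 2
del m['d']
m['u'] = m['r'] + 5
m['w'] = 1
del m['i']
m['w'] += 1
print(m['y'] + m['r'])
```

m['i'] = 4 → {'r': 4, 'y': 2, 'd': 0, 'z': 2, 'i': 4}
m['z'] = 2+2 = 4 → {'r': 4, 'y': 2, 'd': 0, 'z': 4, 'i': 4}
m['j'] = 2 → {'r': 4, 'y': 2, 'd': 0, 'z': 4, 'i': 4, 'j': 2}
del 'd' → {'r': 4, 'y': 2, 'z': 4, 'i': 4, 'j': 2}
m['u'] = m['r']+5 = 9 → {'r': 4, 'y': 2, 'z': 4, 'i': 4, 'j': 2, 'u': 9}
m['w'] = 1 → {'r': 4, 'y': 2, 'z': 4, 'i': 4, 'j': 2, 'u': 9, 'w': 1}
del 'i' → {'r': 4, 'y': 2, 'z': 4, 'j': 2, 'u': 9, 'w': 1}
m['w'] = 1+1 = 2 → {'r': 4, 'y': 2, 'z': 4, 'j': 2, 'u': 9, 'w': 2}
m['y']+m['r'] = 2+4 = 6

6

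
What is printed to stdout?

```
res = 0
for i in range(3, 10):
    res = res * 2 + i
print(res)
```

i=3: res = 0*2+3 = 3
i=4: res = 3*2+4 = 10
i=5: res = 10*2+5 = 25
i=6: res = 25*2+6 = 56
i=7: res = 56*2+7 = 119
i=8: res = 119*2+8 = 246
i=9: res = 246*2+9 = 501

501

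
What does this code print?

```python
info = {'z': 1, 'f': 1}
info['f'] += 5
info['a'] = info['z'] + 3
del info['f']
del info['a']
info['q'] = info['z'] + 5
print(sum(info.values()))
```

info['f'] = 1+5 = 6 → {'z': 1, 'f': 6}
info['a'] = info['z']+3 = 4 → {'z': 1, 'f': 6, 'a': 4}
del 'f' → {'z': 1, 'a': 4}
del 'a' → {'z': 1}
info['q'] = info['z']+5 = 6 → {'z': 1, 'q': 6}
sum of values = 7

7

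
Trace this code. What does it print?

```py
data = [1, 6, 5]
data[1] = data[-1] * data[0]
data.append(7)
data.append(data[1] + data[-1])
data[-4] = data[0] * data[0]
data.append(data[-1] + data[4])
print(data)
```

[1, 1, 5, 7, 12, 24]

data[1] = data[-1]*data[0] = 5*1 = 5 → [1, 5, 5]
append 7 → [1, 5, 5, 7]
append data[1]+data[-1] = 5+7 = 12 → [1, 5, 5, 7, 12]
data[-4] = data[0]*data[0] = 1*1 = 1 → [1, 1, 5, 7, 12]
append data[-1]+data[4] = 12+12 = 24 → [1, 1, 5, 7, 12, 24]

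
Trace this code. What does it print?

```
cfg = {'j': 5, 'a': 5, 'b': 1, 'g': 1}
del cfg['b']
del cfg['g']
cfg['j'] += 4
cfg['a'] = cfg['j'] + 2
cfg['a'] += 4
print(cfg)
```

{'j': 9, 'a': 15}

del 'b' → {'j': 5, 'a': 5, 'g': 1}
del 'g' → {'j': 5, 'a': 5}
cfg['j'] = 5+4 = 9 → {'j': 9, 'a': 5}
cfg['a'] = cfg['j']+2 = 11 → {'j': 9, 'a': 11}
cfg['a'] = 11+4 = 15 → {'j': 9, 'a': 15}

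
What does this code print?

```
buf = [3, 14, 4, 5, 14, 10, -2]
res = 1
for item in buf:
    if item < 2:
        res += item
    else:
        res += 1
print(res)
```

5

item=3: not <2, res = 1+1 = 2
item=14: not <2, res = 2+1 = 3
item=4: not <2, res = 3+1 = 4
item=5: not <2, res = 4+1 = 5
item=14: not <2, res = 5+1 = 6
item=10: not <2, res = 6+1 = 7
item=-2: <2, res = 7+(-2) = 5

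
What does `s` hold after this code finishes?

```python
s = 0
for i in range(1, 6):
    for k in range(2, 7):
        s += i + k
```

175

i=1,k=2: s = 0+3 = 3
i=1,k=3: s = 3+4 = 7
i=1,k=4: s = 7+5 = 12
i=1,k=5: s = 12+6 = 18
i=1,k=6: s = 18+7 = 25
i=2,k=2: s = 25+4 = 29
i=2,k=3: s = 29+5 = 34
i=2,k=4: s = 34+6 = 40
i=2,k=5: s = 40+7 = 47
i=2,k=6: s = 47+8 = 55
i=3,k=2: s = 55+5 = 60
i=3,k=3: s = 60+6 = 66
i=3,k=4: s = 66+7 = 73
i=3,k=5: s = 73+8 = 81
i=3,k=6: s = 81+9 = 90
i=4,k=2: s = 90+6 = 96
i=4,k=3: s = 96+7 = 103
i=4,k=4: s = 103+8 = 111
i=4,k=5: s = 111+9 = 120
i=4,k=6: s = 120+10 = 130
i=5,k=2: s = 130+7 = 137
i=5,k=3: s = 137+8 = 145
i=5,k=4: s = 145+9 = 154
i=5,k=5: s = 154+10 = 164
i=5,k=6: s = 164+11 = 175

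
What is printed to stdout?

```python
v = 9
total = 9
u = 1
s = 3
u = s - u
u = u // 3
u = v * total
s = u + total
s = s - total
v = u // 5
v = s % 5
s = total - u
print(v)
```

1

u = 3-1 = 2
u = 2//3 = 0
u = 9*9 = 81
s = 81+9 = 90
s = 90-9 = 81
v = 81//5 = 16
v = 81%5 = 1
s = 9-81 = -72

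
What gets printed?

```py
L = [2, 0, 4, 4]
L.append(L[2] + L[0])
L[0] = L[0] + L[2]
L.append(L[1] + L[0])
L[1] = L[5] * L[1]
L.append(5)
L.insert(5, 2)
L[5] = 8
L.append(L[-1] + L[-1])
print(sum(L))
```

append L[2]+L[0] = 4+2 = 6 → [2, 0, 4, 4, 6]
L[0] = L[0]+L[2] = 2+4 = 6 → [6, 0, 4, 4, 6]
append L[1]+L[0] = 0+6 = 6 → [6, 0, 4, 4, 6, 6]
L[1] = L[5]*L[1] = 6*0 = 0 → [6, 0, 4, 4, 6, 6]
append 5 → [6, 0, 4, 4, 6, 6, 5]
insert 2 at 5 → [6, 0, 4, 4, 6, 2, 6, 5]
L[5] = 8 → [6, 0, 4, 4, 6, 8, 6, 5]
append L[-1]+L[-1] = 5+5 = 10 → [6, 0, 4, 4, 6, 8, 6, 5, 10]
sum = 49

49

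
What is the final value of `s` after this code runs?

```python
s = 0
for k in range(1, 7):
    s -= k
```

k=1: s = 0-1 = -1
k=2: s = (-1)-2 = -3
k=3: s = (-3)-3 = -6
k=4: s = (-6)-4 = -10
k=5: s = (-10)-5 = -15
k=6: s = (-15)-6 = -21

-21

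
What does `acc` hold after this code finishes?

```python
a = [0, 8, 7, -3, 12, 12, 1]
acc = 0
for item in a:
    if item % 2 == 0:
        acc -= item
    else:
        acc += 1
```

item=0: even, acc = 0-0 = 0
item=8: even, acc = 0-8 = -8
item=7: not even, acc = (-8)+1 = -7
item=-3: not even, acc = (-7)+1 = -6
item=12: even, acc = (-6)-12 = -18
item=12: even, acc = (-18)-12 = -30
item=1: not even, acc = (-30)+1 = -29

-29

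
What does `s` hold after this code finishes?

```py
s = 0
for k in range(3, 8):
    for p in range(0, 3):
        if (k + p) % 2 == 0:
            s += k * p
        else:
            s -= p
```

k=3,p=0: odd sum, s = 0-0 = 0
k=3,p=1: even sum, s = 0+3 = 3
k=3,p=2: odd sum, s = 3-2 = 1
k=4,p=0: even sum, s = 1+0 = 1
k=4,p=1: odd sum, s = 1-1 = 0
k=4,p=2: even sum, s = 0+8 = 8
k=5,p=0: odd sum, s = 8-0 = 8
k=5,p=1: even sum, s = 8+5 = 13
k=5,p=2: odd sum, s = 13-2 = 11
k=6,p=0: even sum, s = 11+0 = 11
k=6,p=1: odd sum, s = 11-1 = 10
k=6,p=2: even sum, s = 10+12 = 22
k=7,p=0: odd sum, s = 22-0 = 22
k=7,p=1: even sum, s = 22+7 = 29
k=7,p=2: odd sum, s = 29-2 = 27

27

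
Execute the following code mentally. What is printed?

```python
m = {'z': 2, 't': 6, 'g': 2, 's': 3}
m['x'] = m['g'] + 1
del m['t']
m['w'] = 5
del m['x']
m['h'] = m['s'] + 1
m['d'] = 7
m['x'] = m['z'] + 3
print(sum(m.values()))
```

m['x'] = m['g']+1 = 3 → {'z': 2, 't': 6, 'g': 2, 's': 3, 'x': 3}
del 't' → {'z': 2, 'g': 2, 's': 3, 'x': 3}
m['w'] = 5 → {'z': 2, 'g': 2, 's': 3, 'x': 3, 'w': 5}
del 'x' → {'z': 2, 'g': 2, 's': 3, 'w': 5}
m['h'] = m['s']+1 = 4 → {'z': 2, 'g': 2, 's': 3, 'w': 5, 'h': 4}
m['d'] = 7 → {'z': 2, 'g': 2, 's': 3, 'w': 5, 'h': 4, 'd': 7}
m['x'] = m['z']+3 = 5 → {'z': 2, 'g': 2, 's': 3, 'w': 5, 'h': 4, 'd': 7, 'x': 5}
sum of values = 28

28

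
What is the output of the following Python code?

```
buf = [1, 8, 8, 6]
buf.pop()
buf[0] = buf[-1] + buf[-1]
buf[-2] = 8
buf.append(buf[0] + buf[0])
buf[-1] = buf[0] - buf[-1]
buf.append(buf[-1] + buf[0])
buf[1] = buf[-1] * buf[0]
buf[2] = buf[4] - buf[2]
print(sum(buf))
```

-8

pop() removes 6 → [1, 8, 8]
buf[0] = buf[-1]+buf[-1] = 8+8 = 16 → [16, 8, 8]
buf[-2] = 8 → [16, 8, 8]
append buf[0]+buf[0] = 16+16 = 32 → [16, 8, 8, 32]
buf[-1] = buf[0]-buf[-1] = 16-32 = -16 → [16, 8, 8, -16]
append buf[-1]+buf[0] = (-16)+16 = 0 → [16, 8, 8, -16, 0]
buf[1] = buf[-1]*buf[0] = 0*16 = 0 → [16, 0, 8, -16, 0]
buf[2] = buf[4]-buf[2] = 0-8 = -8 → [16, 0, -8, -16, 0]
sum = -8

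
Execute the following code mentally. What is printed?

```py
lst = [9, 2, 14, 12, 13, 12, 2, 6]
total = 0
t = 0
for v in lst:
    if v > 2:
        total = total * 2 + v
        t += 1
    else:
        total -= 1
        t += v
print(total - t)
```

646

v=9: >2, total = 0*2+9 = 9; t=1
v=2: not >2, total = 9-1 = 8; t=3
v=14: >2, total = 8*2+14 = 30; t=4
v=12: >2, total = 30*2+12 = 72; t=5
v=13: >2, total = 72*2+13 = 157; t=6
v=12: >2, total = 157*2+12 = 326; t=7
v=2: not >2, total = 326-1 = 325; t=9
v=6: >2, total = 325*2+6 = 656; t=10
total-t = 656-10 = 646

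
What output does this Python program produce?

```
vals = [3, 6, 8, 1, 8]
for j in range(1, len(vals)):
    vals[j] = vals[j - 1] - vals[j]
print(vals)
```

[3, -3, -11, -12, -20]

j=1: vals[1] = 3-6 = -3 → [3, -3, 8, 1, 8]
j=2: vals[2] = (-3)-8 = -11 → [3, -3, -11, 1, 8]
j=3: vals[3] = (-11)-1 = -12 → [3, -3, -11, -12, 8]
j=4: vals[4] = (-12)-8 = -20 → [3, -3, -11, -12, -20]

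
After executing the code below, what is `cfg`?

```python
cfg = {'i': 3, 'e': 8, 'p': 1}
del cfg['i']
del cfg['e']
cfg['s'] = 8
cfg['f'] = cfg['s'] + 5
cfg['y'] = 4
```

del 'i' → {'e': 8, 'p': 1}
del 'e' → {'p': 1}
cfg['s'] = 8 → {'p': 1, 's': 8}
cfg['f'] = cfg['s']+5 = 13 → {'p': 1, 's': 8, 'f': 13}
cfg['y'] = 4 → {'p': 1, 's': 8, 'f': 13, 'y': 4}

{'p': 1, 's': 8, 'f': 13, 'y': 4}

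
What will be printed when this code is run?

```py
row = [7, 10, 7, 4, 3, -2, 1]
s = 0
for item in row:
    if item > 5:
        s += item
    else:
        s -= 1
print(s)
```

20

item=7: >5, s = 0+7 = 7
item=10: >5, s = 7+10 = 17
item=7: >5, s = 17+7 = 24
item=4: not >5, s = 24-1 = 23
item=3: not >5, s = 23-1 = 22
item=-2: not >5, s = 22-1 = 21
item=1: not >5, s = 21-1 = 20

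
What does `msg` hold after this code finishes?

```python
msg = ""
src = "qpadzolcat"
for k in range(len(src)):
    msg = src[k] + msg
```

k=0: prepend 'q' → 'q'
k=1: prepend 'p' → 'pq'
k=2: prepend 'a' → 'apq'
k=3: prepend 'd' → 'dapq'
k=4: prepend 'z' → 'zdapq'
k=5: prepend 'o' → 'ozdapq'
k=6: prepend 'l' → 'lozdapq'
k=7: prepend 'c' → 'clozdapq'
k=8: prepend 'a' → 'aclozdapq'
k=9: prepend 't' → 'taclozdapq'

'taclozdapq'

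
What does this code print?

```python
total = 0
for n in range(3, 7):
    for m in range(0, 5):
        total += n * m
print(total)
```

n=3,m=0: total = 0+0 = 0
n=3,m=1: total = 0+3 = 3
n=3,m=2: total = 3+6 = 9
n=3,m=3: total = 9+9 = 18
n=3,m=4: total = 18+12 = 30
n=4,m=0: total = 30+0 = 30
n=4,m=1: total = 30+4 = 34
n=4,m=2: total = 34+8 = 42
n=4,m=3: total = 42+12 = 54
n=4,m=4: total = 54+16 = 70
n=5,m=0: total = 70+0 = 70
n=5,m=1: total = 70+5 = 75
n=5,m=2: total = 75+10 = 85
n=5,m=3: total = 85+15 = 100
n=5,m=4: total = 100+20 = 120
n=6,m=0: total = 120+0 = 120
n=6,m=1: total = 120+6 = 126
n=6,m=2: total = 126+12 = 138
n=6,m=3: total = 138+18 = 156
n=6,m=4: total = 156+24 = 180

180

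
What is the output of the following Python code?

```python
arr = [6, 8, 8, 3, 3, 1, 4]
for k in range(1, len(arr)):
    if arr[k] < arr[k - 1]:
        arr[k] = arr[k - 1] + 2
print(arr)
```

k=1: 8>=6, unchanged → [6, 8, 8, 3, 3, 1, 4]
k=2: 8>=8, unchanged → [6, 8, 8, 3, 3, 1, 4]
k=3: 3<8, arr[3] = 8+2 = 10 → [6, 8, 8, 10, 3, 1, 4]
k=4: 3<10, arr[4] = 10+2 = 12 → [6, 8, 8, 10, 12, 1, 4]
k=5: 1<12, arr[5] = 12+2 = 14 → [6, 8, 8, 10, 12, 14, 4]
k=6: 4<14, arr[6] = 14+2 = 16 → [6, 8, 8, 10, 12, 14, 16]

[6, 8, 8, 10, 12, 14, 16]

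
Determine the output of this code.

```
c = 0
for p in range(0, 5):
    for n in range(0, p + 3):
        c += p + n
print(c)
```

p=0,n=0: c = 0+0 = 0
p=0,n=1: c = 0+1 = 1
p=0,n=2: c = 1+2 = 3
p=1,n=0: c = 3+1 = 4
p=1,n=1: c = 4+2 = 6
p=1,n=2: c = 6+3 = 9
p=1,n=3: c = 9+4 = 13
p=2,n=0: c = 13+2 = 15
p=2,n=1: c = 15+3 = 18
p=2,n=2: c = 18+4 = 22
p=2,n=3: c = 22+5 = 27
p=2,n=4: c = 27+6 = 33
p=3,n=0: c = 33+3 = 36
p=3,n=1: c = 36+4 = 40
p=3,n=2: c = 40+5 = 45
p=3,n=3: c = 45+6 = 51
p=3,n=4: c = 51+7 = 58
p=3,n=5: c = 58+8 = 66
p=4,n=0: c = 66+4 = 70
p=4,n=1: c = 70+5 = 75
p=4,n=2: c = 75+6 = 81
p=4,n=3: c = 81+7 = 88
p=4,n=4: c = 88+8 = 96
p=4,n=5: c = 96+9 = 105
p=4,n=6: c = 105+10 = 115

115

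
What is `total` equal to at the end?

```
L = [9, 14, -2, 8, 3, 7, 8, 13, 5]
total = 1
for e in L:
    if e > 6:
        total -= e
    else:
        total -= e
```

-64

e=9: >6, total = 1-9 = -8
e=14: >6, total = (-8)-14 = -22
e=-2: not >6, total = (-22)-(-2) = -20
e=8: >6, total = (-20)-8 = -28
e=3: not >6, total = (-28)-3 = -31
e=7: >6, total = (-31)-7 = -38
e=8: >6, total = (-38)-8 = -46
e=13: >6, total = (-46)-13 = -59
e=5: not >6, total = (-59)-5 = -64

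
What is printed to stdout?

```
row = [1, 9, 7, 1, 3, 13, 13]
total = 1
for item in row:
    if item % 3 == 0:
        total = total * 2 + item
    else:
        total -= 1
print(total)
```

15

item=1: not %3==0, total = 1-1 = 0
item=9: %3==0, total = 0*2+9 = 9
item=7: not %3==0, total = 9-1 = 8
item=1: not %3==0, total = 8-1 = 7
item=3: %3==0, total = 7*2+3 = 17
item=13: not %3==0, total = 17-1 = 16
item=13: not %3==0, total = 16-1 = 15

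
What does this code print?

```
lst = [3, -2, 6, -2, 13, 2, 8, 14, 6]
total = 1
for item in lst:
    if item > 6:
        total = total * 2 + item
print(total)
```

item=3: not >6
item=-2: not >6
item=6: not >6
item=-2: not >6
item=13: >6, total = 1*2+13 = 15
item=2: not >6
item=8: >6, total = 15*2+8 = 38
item=14: >6, total = 38*2+14 = 90
item=6: not >6

90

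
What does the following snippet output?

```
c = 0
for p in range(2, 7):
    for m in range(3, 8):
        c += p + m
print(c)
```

p=2,m=3: c = 0+5 = 5
p=2,m=4: c = 5+6 = 11
p=2,m=5: c = 11+7 = 18
p=2,m=6: c = 18+8 = 26
p=2,m=7: c = 26+9 = 35
p=3,m=3: c = 35+6 = 41
p=3,m=4: c = 41+7 = 48
p=3,m=5: c = 48+8 = 56
p=3,m=6: c = 56+9 = 65
p=3,m=7: c = 65+10 = 75
p=4,m=3: c = 75+7 = 82
p=4,m=4: c = 82+8 = 90
p=4,m=5: c = 90+9 = 99
p=4,m=6: c = 99+10 = 109
p=4,m=7: c = 109+11 = 120
p=5,m=3: c = 120+8 = 128
p=5,m=4: c = 128+9 = 137
p=5,m=5: c = 137+10 = 147
p=5,m=6: c = 147+11 = 158
p=5,m=7: c = 158+12 = 170
p=6,m=3: c = 170+9 = 179
p=6,m=4: c = 179+10 = 189
p=6,m=5: c = 189+11 = 200
p=6,m=6: c = 200+12 = 212
p=6,m=7: c = 212+13 = 225

225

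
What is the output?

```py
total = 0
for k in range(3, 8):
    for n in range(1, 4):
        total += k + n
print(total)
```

105

k=3,n=1: total = 0+4 = 4
k=3,n=2: total = 4+5 = 9
k=3,n=3: total = 9+6 = 15
k=4,n=1: total = 15+5 = 20
k=4,n=2: total = 20+6 = 26
k=4,n=3: total = 26+7 = 33
k=5,n=1: total = 33+6 = 39
k=5,n=2: total = 39+7 = 46
k=5,n=3: total = 46+8 = 54
k=6,n=1: total = 54+7 = 61
k=6,n=2: total = 61+8 = 69
k=6,n=3: total = 69+9 = 78
k=7,n=1: total = 78+8 = 86
k=7,n=2: total = 86+9 = 95
k=7,n=3: total = 95+10 = 105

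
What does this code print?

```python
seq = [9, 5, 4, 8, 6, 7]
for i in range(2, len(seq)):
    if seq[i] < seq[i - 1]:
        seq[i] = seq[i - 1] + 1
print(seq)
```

i=2: 4<5, seq[2] = 5+1 = 6 → [9, 5, 6, 8, 6, 7]
i=3: 8>=6, unchanged → [9, 5, 6, 8, 6, 7]
i=4: 6<8, seq[4] = 8+1 = 9 → [9, 5, 6, 8, 9, 7]
i=5: 7<9, seq[5] = 9+1 = 10 → [9, 5, 6, 8, 9, 10]

[9, 5, 6, 8, 9, 10]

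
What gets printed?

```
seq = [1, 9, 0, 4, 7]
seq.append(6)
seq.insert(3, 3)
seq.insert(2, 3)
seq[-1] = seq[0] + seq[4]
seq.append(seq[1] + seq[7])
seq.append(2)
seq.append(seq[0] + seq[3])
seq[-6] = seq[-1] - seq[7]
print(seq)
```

[1, 9, 3, 0, 3, -3, 7, 4, 13, 2, 1]

append 6 → [1, 9, 0, 4, 7, 6]
insert 3 at 3 → [1, 9, 0, 3, 4, 7, 6]
insert 3 at 2 → [1, 9, 3, 0, 3, 4, 7, 6]
seq[-1] = seq[0]+seq[4] = 1+3 = 4 → [1, 9, 3, 0, 3, 4, 7, 4]
append seq[1]+seq[7] = 9+4 = 13 → [1, 9, 3, 0, 3, 4, 7, 4, 13]
append 2 → [1, 9, 3, 0, 3, 4, 7, 4, 13, 2]
append seq[0]+seq[3] = 1+0 = 1 → [1, 9, 3, 0, 3, 4, 7, 4, 13, 2, 1]
seq[-6] = seq[-1]-seq[7] = 1-4 = -3 → [1, 9, 3, 0, 3, -3, 7, 4, 13, 2, 1]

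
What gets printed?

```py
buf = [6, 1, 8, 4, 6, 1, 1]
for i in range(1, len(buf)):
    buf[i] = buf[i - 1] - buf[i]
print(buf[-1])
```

i=1: buf[1] = 6-1 = 5 → [6, 5, 8, 4, 6, 1, 1]
i=2: buf[2] = 5-8 = -3 → [6, 5, -3, 4, 6, 1, 1]
i=3: buf[3] = (-3)-4 = -7 → [6, 5, -3, -7, 6, 1, 1]
i=4: buf[4] = (-7)-6 = -13 → [6, 5, -3, -7, -13, 1, 1]
i=5: buf[5] = (-13)-1 = -14 → [6, 5, -3, -7, -13, -14, 1]
i=6: buf[6] = (-14)-1 = -15 → [6, 5, -3, -7, -13, -14, -15]

-15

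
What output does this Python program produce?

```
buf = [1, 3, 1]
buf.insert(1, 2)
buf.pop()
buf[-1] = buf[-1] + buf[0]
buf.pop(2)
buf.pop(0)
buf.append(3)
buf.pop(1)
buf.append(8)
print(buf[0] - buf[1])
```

insert 2 at 1 → [1, 2, 3, 1]
pop() removes 1 → [1, 2, 3]
buf[-1] = buf[-1]+buf[0] = 3+1 = 4 → [1, 2, 4]
pop(2) removes 4 → [1, 2]
pop(0) removes 1 → [2]
append 3 → [2, 3]
pop(1) removes 3 → [2]
append 8 → [2, 8]
buf[0]-buf[1] = 2-8 = -6

-6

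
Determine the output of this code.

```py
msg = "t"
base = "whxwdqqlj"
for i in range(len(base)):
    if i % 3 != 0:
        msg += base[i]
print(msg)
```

i=0: skip
i=1: add 'h' → 'th'
i=2: add 'x' → 'thx'
i=3: skip
i=4: add 'd' → 'thxd'
i=5: add 'q' → 'thxdq'
i=6: skip
i=7: add 'l' → 'thxdql'
i=8: add 'j' → 'thxdqlj'

thxdqlj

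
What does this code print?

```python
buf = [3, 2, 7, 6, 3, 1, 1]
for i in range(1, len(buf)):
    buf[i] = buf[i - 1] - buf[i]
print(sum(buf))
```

i=1: buf[1] = 3-2 = 1 → [3, 1, 7, 6, 3, 1, 1]
i=2: buf[2] = 1-7 = -6 → [3, 1, -6, 6, 3, 1, 1]
i=3: buf[3] = (-6)-6 = -12 → [3, 1, -6, -12, 3, 1, 1]
i=4: buf[4] = (-12)-3 = -15 → [3, 1, -6, -12, -15, 1, 1]
i=5: buf[5] = (-15)-1 = -16 → [3, 1, -6, -12, -15, -16, 1]
i=6: buf[6] = (-16)-1 = -17 → [3, 1, -6, -12, -15, -16, -17]
sum = -62

-62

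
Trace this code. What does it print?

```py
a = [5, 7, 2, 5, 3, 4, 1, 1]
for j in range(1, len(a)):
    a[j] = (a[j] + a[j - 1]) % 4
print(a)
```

[5, 0, 2, 3, 2, 2, 3, 0]

j=1: a[1] = (7+5)%4 = 0 → [5, 0, 2, 5, 3, 4, 1, 1]
j=2: a[2] = (2+0)%4 = 2 → [5, 0, 2, 5, 3, 4, 1, 1]
j=3: a[3] = (5+2)%4 = 3 → [5, 0, 2, 3, 3, 4, 1, 1]
j=4: a[4] = (3+3)%4 = 2 → [5, 0, 2, 3, 2, 4, 1, 1]
j=5: a[5] = (4+2)%4 = 2 → [5, 0, 2, 3, 2, 2, 1, 1]
j=6: a[6] = (1+2)%4 = 3 → [5, 0, 2, 3, 2, 2, 3, 1]
j=7: a[7] = (1+3)%4 = 0 → [5, 0, 2, 3, 2, 2, 3, 0]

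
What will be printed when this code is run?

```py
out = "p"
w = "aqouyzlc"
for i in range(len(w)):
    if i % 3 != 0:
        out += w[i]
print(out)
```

i=0: skip
i=1: add 'q' → 'pq'
i=2: add 'o' → 'pqo'
i=3: skip
i=4: add 'y' → 'pqoy'
i=5: add 'z' → 'pqoyz'
i=6: skip
i=7: add 'c' → 'pqoyzc'

pqoyzc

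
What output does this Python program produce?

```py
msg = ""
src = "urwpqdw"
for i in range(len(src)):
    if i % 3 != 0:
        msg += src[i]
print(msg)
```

rwqd

i=0: skip
i=1: add 'r' → 'r'
i=2: add 'w' → 'rw'
i=3: skip
i=4: add 'q' → 'rwq'
i=5: add 'd' → 'rwqd'
i=6: skip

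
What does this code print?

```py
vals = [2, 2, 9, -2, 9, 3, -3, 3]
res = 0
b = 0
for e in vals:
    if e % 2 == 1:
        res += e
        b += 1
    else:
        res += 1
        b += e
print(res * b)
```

e=2: not odd, res = 0+1 = 1; b=2
e=2: not odd, res = 1+1 = 2; b=4
e=9: odd, res = 2+9 = 11; b=5
e=-2: not odd, res = 11+1 = 12; b=3
e=9: odd, res = 12+9 = 21; b=4
e=3: odd, res = 21+3 = 24; b=5
e=-3: odd, res = 24+(-3) = 21; b=6
e=3: odd, res = 21+3 = 24; b=7
res*b = 24*7 = 168

168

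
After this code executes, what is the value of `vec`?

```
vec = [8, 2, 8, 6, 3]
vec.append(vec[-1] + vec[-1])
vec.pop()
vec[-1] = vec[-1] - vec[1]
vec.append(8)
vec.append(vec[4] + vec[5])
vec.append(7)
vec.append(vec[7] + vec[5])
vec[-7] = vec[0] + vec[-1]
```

append vec[-1]+vec[-1] = 3+3 = 6 → [8, 2, 8, 6, 3, 6]
pop() removes 6 → [8, 2, 8, 6, 3]
vec[-1] = vec[-1]-vec[1] = 3-2 = 1 → [8, 2, 8, 6, 1]
append 8 → [8, 2, 8, 6, 1, 8]
append vec[4]+vec[5] = 1+8 = 9 → [8, 2, 8, 6, 1, 8, 9]
append 7 → [8, 2, 8, 6, 1, 8, 9, 7]
append vec[7]+vec[5] = 7+8 = 15 → [8, 2, 8, 6, 1, 8, 9, 7, 15]
vec[-7] = vec[0]+vec[-1] = 8+15 = 23 → [8, 2, 23, 6, 1, 8, 9, 7, 15]

[8, 2, 23, 6, 1, 8, 9, 7, 15]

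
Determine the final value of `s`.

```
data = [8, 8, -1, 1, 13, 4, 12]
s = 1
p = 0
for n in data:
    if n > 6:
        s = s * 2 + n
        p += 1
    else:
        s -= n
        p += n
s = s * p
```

n=8: >6, s = 1*2+8 = 10; p=1
n=8: >6, s = 10*2+8 = 28; p=2
n=-1: not >6, s = 28-(-1) = 29; p=1
n=1: not >6, s = 29-1 = 28; p=2
n=13: >6, s = 28*2+13 = 69; p=3
n=4: not >6, s = 69-4 = 65; p=7
n=12: >6, s = 65*2+12 = 142; p=8
s*p = 142*8 = 1136

1136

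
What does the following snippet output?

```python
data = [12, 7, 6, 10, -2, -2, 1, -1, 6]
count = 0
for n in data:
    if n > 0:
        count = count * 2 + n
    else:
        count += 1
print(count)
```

n=12: >0, count = 0*2+12 = 12
n=7: >0, count = 12*2+7 = 31
n=6: >0, count = 31*2+6 = 68
n=10: >0, count = 68*2+10 = 146
n=-2: not >0, count = 146+1 = 147
n=-2: not >0, count = 147+1 = 148
n=1: >0, count = 148*2+1 = 297
n=-1: not >0, count = 297+1 = 298
n=6: >0, count = 298*2+6 = 602

602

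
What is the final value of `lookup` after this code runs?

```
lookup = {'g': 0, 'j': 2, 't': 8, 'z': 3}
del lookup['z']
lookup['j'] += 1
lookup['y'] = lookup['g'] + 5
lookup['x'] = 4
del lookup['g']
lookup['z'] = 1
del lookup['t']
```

del 'z' → {'g': 0, 'j': 2, 't': 8}
lookup['j'] = 2+1 = 3 → {'g': 0, 'j': 3, 't': 8}
lookup['y'] = lookup['g']+5 = 5 → {'g': 0, 'j': 3, 't': 8, 'y': 5}
lookup['x'] = 4 → {'g': 0, 'j': 3, 't': 8, 'y': 5, 'x': 4}
del 'g' → {'j': 3, 't': 8, 'y': 5, 'x': 4}
lookup['z'] = 1 → {'j': 3, 't': 8, 'y': 5, 'x': 4, 'z': 1}
del 't' → {'j': 3, 'y': 5, 'x': 4, 'z': 1}

{'j': 3, 'y': 5, 'x': 4, 'z': 1}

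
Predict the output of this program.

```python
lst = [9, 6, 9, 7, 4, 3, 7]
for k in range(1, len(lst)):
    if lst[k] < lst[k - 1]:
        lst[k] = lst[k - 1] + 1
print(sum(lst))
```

84

k=1: 6<9, lst[1] = 9+1 = 10 → [9, 10, 9, 7, 4, 3, 7]
k=2: 9<10, lst[2] = 10+1 = 11 → [9, 10, 11, 7, 4, 3, 7]
k=3: 7<11, lst[3] = 11+1 = 12 → [9, 10, 11, 12, 4, 3, 7]
k=4: 4<12, lst[4] = 12+1 = 13 → [9, 10, 11, 12, 13, 3, 7]
k=5: 3<13, lst[5] = 13+1 = 14 → [9, 10, 11, 12, 13, 14, 7]
k=6: 7<14, lst[6] = 14+1 = 15 → [9, 10, 11, 12, 13, 14, 15]
sum = 84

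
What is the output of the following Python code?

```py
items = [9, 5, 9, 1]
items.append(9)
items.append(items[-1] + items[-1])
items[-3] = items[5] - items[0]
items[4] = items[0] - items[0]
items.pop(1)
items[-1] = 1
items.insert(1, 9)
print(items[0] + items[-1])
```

10

append 9 → [9, 5, 9, 1, 9]
append items[-1]+items[-1] = 9+9 = 18 → [9, 5, 9, 1, 9, 18]
items[-3] = items[5]-items[0] = 18-9 = 9 → [9, 5, 9, 9, 9, 18]
items[4] = items[0]-items[0] = 9-9 = 0 → [9, 5, 9, 9, 0, 18]
pop(1) removes 5 → [9, 9, 9, 0, 18]
items[-1] = 1 → [9, 9, 9, 0, 1]
insert 9 at 1 → [9, 9, 9, 9, 0, 1]
items[0]+items[-1] = 9+1 = 10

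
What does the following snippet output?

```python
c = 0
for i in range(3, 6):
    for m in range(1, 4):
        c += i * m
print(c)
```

72

i=3,m=1: c = 0+3 = 3
i=3,m=2: c = 3+6 = 9
i=3,m=3: c = 9+9 = 18
i=4,m=1: c = 18+4 = 22
i=4,m=2: c = 22+8 = 30
i=4,m=3: c = 30+12 = 42
i=5,m=1: c = 42+5 = 47
i=5,m=2: c = 47+10 = 57
i=5,m=3: c = 57+15 = 72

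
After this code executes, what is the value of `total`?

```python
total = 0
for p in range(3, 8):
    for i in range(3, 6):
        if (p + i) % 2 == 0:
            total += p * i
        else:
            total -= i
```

p=3,i=3: even sum, total = 0+9 = 9
p=3,i=4: odd sum, total = 9-4 = 5
p=3,i=5: even sum, total = 5+15 = 20
p=4,i=3: odd sum, total = 20-3 = 17
p=4,i=4: even sum, total = 17+16 = 33
p=4,i=5: odd sum, total = 33-5 = 28
p=5,i=3: even sum, total = 28+15 = 43
p=5,i=4: odd sum, total = 43-4 = 39
p=5,i=5: even sum, total = 39+25 = 64
p=6,i=3: odd sum, total = 64-3 = 61
p=6,i=4: even sum, total = 61+24 = 85
p=6,i=5: odd sum, total = 85-5 = 80
p=7,i=3: even sum, total = 80+21 = 101
p=7,i=4: odd sum, total = 101-4 = 97
p=7,i=5: even sum, total = 97+35 = 132

132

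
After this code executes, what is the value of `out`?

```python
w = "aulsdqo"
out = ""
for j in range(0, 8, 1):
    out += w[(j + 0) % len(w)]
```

'aulsdqoa'

j=0: add w[0]='a' → 'a'
j=1: add w[1]='u' → 'au'
j=2: add w[2]='l' → 'aul'
j=3: add w[3]='s' → 'auls'
j=4: add w[4]='d' → 'aulsd'
j=5: add w[5]='q' → 'aulsdq'
j=6: add w[6]='o' → 'aulsdqo'
j=7: add w[0]='a' → 'aulsdqoa'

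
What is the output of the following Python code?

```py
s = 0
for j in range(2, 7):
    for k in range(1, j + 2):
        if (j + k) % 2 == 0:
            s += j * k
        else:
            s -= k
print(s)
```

110

j=2,k=1: odd sum, s = 0-1 = -1
j=2,k=2: even sum, s = (-1)+4 = 3
j=2,k=3: odd sum, s = 3-3 = 0
j=3,k=1: even sum, s = 0+3 = 3
j=3,k=2: odd sum, s = 3-2 = 1
j=3,k=3: even sum, s = 1+9 = 10
j=3,k=4: odd sum, s = 10-4 = 6
j=4,k=1: odd sum, s = 6-1 = 5
j=4,k=2: even sum, s = 5+8 = 13
j=4,k=3: odd sum, s = 13-3 = 10
j=4,k=4: even sum, s = 10+16 = 26
j=4,k=5: odd sum, s = 26-5 = 21
j=5,k=1: even sum, s = 21+5 = 26
j=5,k=2: odd sum, s = 26-2 = 24
j=5,k=3: even sum, s = 24+15 = 39
j=5,k=4: odd sum, s = 39-4 = 35
j=5,k=5: even sum, s = 35+25 = 60
j=5,k=6: odd sum, s = 60-6 = 54
j=6,k=1: odd sum, s = 54-1 = 53
j=6,k=2: even sum, s = 53+12 = 65
j=6,k=3: odd sum, s = 65-3 = 62
j=6,k=4: even sum, s = 62+24 = 86
j=6,k=5: odd sum, s = 86-5 = 81
j=6,k=6: even sum, s = 81+36 = 117
j=6,k=7: odd sum, s = 117-7 = 110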